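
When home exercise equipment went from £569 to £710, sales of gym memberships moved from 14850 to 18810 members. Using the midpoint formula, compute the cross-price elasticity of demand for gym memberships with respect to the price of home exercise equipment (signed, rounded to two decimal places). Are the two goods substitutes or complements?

1.07; substitutes

%ΔQ_{gym memberships} = (18810 − 14850)/avg = 3960/16830 = 0.235294…
%ΔP_{home exercise equipment} = (710 − 569)/avg = 141/639.5 = 0.220484…
E_cross = (3960/16830) / (141/639.5) = 1.0671…
E_cross > 0 ⇒ the goods are substitutes.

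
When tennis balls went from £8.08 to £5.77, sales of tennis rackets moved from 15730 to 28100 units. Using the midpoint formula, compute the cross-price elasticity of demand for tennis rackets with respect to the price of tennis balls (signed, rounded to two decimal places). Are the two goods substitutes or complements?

-1.69; complements

%ΔQ_{tennis rackets} = (28100 − 15730)/avg = 12370/21915 = 0.564453…
%ΔP_{tennis balls} = (5.77 − 8.08)/avg = -2.31/6.925 = -0.333574…
E_cross = (12370/21915) / (-2.31/6.925) = -1.6921…
E_cross < 0 ⇒ the goods are complements.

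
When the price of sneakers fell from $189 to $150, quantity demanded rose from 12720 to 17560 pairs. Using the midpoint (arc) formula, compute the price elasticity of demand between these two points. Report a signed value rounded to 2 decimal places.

%ΔQ = (17560 − 12720) / [(12720 + 17560)/2] = 4840/15140 = 0.319682…
%ΔP = (150 − 189) / [(189 + 150)/2] = -39/169.5 = -0.230088…
Arc Ed = %ΔQ / %ΔP = (4840/15140) / (-39/169.5) = -1.3893…

-1.39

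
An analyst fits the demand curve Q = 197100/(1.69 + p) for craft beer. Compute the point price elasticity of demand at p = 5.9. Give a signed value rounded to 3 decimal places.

-0.777

dQ/dp = −197100/(1.69 + p)² = -3421.39. At p = 5.9, Q = 25968.4.
Ed = (dQ/dp)·(p/Q) = (-3421.39) × (5.9/25968.4) = -0.77733…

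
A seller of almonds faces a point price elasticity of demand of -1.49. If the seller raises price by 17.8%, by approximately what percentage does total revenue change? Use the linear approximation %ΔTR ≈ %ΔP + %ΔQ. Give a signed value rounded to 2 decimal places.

-8.72%

%ΔQ ≈ Ed × %ΔP = (-1.49) × (+17.8%) = -26.5220%
%ΔTR ≈ %ΔP + %ΔQ = (+17.8%) + (-26.5220%) = -8.7220%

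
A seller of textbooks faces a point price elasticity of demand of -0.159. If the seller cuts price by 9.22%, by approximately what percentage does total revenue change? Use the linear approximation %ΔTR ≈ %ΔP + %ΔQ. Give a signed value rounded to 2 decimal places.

-7.75%

%ΔQ ≈ Ed × %ΔP = (-0.159) × (-9.22%) = +1.4660%
%ΔTR ≈ %ΔP + %ΔQ = (-9.22%) + (+1.4660%) = -7.7540%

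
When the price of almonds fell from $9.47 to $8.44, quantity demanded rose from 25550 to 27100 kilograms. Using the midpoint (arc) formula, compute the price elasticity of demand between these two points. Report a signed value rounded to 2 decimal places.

-0.51

%ΔQ = (27100 − 25550) / [(25550 + 27100)/2] = 1550/26325 = 0.058879…
%ΔP = (8.44 − 9.47) / [(9.47 + 8.44)/2] = -1.03/8.955 = -0.115019…
Arc Ed = %ΔQ / %ΔP = (1550/26325) / (-1.03/8.955) = -0.5119…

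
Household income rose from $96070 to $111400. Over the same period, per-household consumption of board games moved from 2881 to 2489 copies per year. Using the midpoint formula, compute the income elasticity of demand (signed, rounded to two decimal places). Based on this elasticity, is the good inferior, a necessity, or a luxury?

%ΔQ = (2489 − 2881)/[( 2881 + 2489)/2] = -392/2685 = -0.145996…
%ΔIncome = (111400 − 96070)/[( 96070 + 111400)/2] = 15330/103735 = 0.147780…
E_income = (-392/2685) / (15330/103735) = -0.9879…
E_income < 0 ⇒ inferior good.

-0.99; inferior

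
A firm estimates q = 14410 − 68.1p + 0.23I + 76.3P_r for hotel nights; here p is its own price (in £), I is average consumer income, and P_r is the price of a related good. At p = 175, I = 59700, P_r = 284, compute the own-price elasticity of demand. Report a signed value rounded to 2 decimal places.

-0.31

At the given values, q = 14410 − 68.1(175) + 0.23(59700) + 76.3(284) = 37892.7.
∂q/∂p = −68.1.
E = (-68.1) × (175/37892.7) = -0.3145…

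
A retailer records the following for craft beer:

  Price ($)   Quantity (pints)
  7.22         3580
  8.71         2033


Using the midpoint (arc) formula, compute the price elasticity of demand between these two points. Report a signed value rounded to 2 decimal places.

%ΔQ = (2033 − 3580) / [(3580 + 2033)/2] = -1547/2806.5 = -0.551220…
%ΔP = (8.71 − 7.22) / [(7.22 + 8.71)/2] = 1.49/7.965 = 0.187068…
Arc Ed = %ΔQ / %ΔP = (-1547/2806.5) / (1.49/7.965) = -2.9466…

-2.95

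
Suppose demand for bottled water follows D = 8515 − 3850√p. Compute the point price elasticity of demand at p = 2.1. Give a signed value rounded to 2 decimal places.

dD/dp = −3850/(2√p) = -1328.38. At p = 2.1, D = 2935.82.
Ed = (dD/dp)·(p/D) = (-1328.38) × (2.1/2935.82) = -0.9501…

-0.95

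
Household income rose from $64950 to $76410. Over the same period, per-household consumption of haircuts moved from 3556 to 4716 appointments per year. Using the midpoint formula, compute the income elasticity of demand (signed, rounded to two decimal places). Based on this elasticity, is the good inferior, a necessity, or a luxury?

1.73; luxury

%ΔQ = (4716 − 3556)/[( 3556 + 4716)/2] = 1160/4136 = 0.280464…
%ΔIncome = (76410 − 64950)/[( 64950 + 76410)/2] = 11460/70680 = 0.162139…
E_income = (1160/4136) / (11460/70680) = 1.7297…
E_income > 1 ⇒ normal good, luxury.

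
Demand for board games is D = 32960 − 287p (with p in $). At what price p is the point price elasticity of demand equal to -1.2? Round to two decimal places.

Ed = −287p/(32960 − 287p). Set this equal to -1.2:
287p = 1.2·(32960 − 287p) ⇒ 287p(1 + 1.2) = 1.2·32960
p = 1.2·32960 / (287·2.2) = 62.6417…

62.64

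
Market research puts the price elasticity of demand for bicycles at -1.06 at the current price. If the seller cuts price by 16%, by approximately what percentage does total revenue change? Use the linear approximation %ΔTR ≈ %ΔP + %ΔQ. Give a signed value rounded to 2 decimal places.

+0.96%

%ΔQ ≈ Ed × %ΔP = (-1.06) × (-16%) = +16.9600%
%ΔTR ≈ %ΔP + %ΔQ = (-16%) + (+16.9600%) = +0.9600%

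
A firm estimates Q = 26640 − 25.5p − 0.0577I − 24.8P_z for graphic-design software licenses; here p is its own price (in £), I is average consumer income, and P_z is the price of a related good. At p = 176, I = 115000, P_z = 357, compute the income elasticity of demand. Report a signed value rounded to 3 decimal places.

-0.996

At the given values, Q = 26640 − 25.5(176) − 0.0577(115000) − 24.8(357) = 6662.9.
∂Q/∂I = -0.0577.
E = (-0.0577) × (115000/6662.9) = -0.99588…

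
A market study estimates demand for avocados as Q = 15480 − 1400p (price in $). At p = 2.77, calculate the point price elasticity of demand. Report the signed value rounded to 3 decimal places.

dQ/dp = −1400. At p = 2.77, Q = 15480 − 1400(2.77) = 11602.
Ed = (dQ/dp)·(p/Q) = −1400 × (2.77/11602) = -0.33425…

-0.334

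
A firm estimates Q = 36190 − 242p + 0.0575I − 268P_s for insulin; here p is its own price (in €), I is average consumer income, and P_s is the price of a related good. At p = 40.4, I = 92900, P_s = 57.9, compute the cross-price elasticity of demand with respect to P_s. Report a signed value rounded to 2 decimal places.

At the given values, Q = 36190 − 242(40.4) + 0.0575(92900) − 268(57.9) = 16237.75.
∂Q/∂P_s = -268.
E = (-268) × (57.9/16237.75) = -0.9556…

-0.96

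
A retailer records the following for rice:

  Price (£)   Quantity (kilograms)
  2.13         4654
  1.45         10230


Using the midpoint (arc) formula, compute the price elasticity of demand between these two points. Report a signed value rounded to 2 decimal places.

%ΔQ = (10230 − 4654) / [(4654 + 10230)/2] = 5576/7442 = 0.749260…
%ΔP = (1.45 − 2.13) / [(2.13 + 1.45)/2] = -0.68/1.79 = -0.379888…
Arc Ed = %ΔQ / %ΔP = (5576/7442) / (-0.68/1.79) = -1.9723…

-1.97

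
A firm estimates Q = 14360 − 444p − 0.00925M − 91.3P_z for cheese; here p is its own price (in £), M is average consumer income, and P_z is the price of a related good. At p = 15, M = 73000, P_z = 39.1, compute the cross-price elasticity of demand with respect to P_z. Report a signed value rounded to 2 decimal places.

At the given values, Q = 14360 − 444(15) − 0.00925(73000) − 91.3(39.1) = 3454.92.
∂Q/∂P_z = -91.3.
E = (-91.3) × (39.1/3454.92) = -1.0332…

-1.03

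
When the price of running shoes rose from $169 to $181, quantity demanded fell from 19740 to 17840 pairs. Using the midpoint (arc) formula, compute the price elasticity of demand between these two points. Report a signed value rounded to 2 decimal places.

%ΔQ = (17840 − 19740) / [(19740 + 17840)/2] = -1900/18790 = -0.101117…
%ΔP = (181 − 169) / [(169 + 181)/2] = 12/175 = 0.068571…
Arc Ed = %ΔQ / %ΔP = (-1900/18790) / (12/175) = -1.4746…

-1.47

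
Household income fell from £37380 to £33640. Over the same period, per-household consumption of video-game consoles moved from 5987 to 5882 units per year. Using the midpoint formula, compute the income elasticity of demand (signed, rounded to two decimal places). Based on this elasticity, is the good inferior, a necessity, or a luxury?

%ΔQ = (5882 − 5987)/[( 5987 + 5882)/2] = -105/5934.5 = -0.017693…
%ΔIncome = (33640 − 37380)/[( 37380 + 33640)/2] = -3740/35510 = -0.105322…
E_income = (-105/5934.5) / (-3740/35510) = 0.1679…
0 < E_income < 1 ⇒ normal good, necessity.

0.17; necessity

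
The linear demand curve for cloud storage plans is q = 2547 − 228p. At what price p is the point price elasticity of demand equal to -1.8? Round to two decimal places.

Ed = −228p/(2547 − 228p). Set this equal to -1.8:
228p = 1.8·(2547 − 228p) ⇒ 228p(1 + 1.8) = 1.8·2547
p = 1.8·2547 / (228·2.8) = 7.1813…

7.18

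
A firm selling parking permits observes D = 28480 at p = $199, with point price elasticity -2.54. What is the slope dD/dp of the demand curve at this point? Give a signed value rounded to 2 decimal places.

Ed = (dD/dp)·(p/D) ⇒ dD/dp = Ed·D/p = (-2.54)·28480/199 = -363.5135…

-363.51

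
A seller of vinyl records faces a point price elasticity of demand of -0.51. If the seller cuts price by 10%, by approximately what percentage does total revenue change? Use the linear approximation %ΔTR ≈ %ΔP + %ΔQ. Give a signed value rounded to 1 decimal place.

-4.9%

%ΔQ ≈ Ed × %ΔP = (-0.51) × (-10%) = +5.1000%
%ΔTR ≈ %ΔP + %ΔQ = (-10%) + (+5.1000%) = -4.9000%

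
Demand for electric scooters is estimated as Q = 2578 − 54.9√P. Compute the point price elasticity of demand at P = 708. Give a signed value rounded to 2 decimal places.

dQ/dP = −54.9/(2√P) = -1.03163. At P = 708, Q = 1117.21.
Ed = (dQ/dP)·(P/Q) = (-1.03163) × (708/1117.21) = -0.6537…

-0.65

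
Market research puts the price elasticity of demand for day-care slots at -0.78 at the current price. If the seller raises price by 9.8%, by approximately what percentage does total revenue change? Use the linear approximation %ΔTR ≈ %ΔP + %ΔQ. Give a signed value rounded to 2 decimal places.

%ΔQ ≈ Ed × %ΔP = (-0.78) × (+9.8%) = -7.6440%
%ΔTR ≈ %ΔP + %ΔQ = (+9.8%) + (-7.6440%) = +2.1560%

+2.16%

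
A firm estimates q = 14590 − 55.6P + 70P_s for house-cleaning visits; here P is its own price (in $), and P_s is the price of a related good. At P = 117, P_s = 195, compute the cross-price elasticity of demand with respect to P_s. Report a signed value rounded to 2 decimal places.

At the given values, q = 14590 − 55.6(117) + 70(195) = 21734.8.
∂q/∂P_s = 70.
E = (70) × (195/21734.8) = 0.6280…

0.63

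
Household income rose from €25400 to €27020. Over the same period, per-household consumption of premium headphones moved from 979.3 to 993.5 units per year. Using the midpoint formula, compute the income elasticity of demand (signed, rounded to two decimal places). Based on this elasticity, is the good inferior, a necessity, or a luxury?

0.23; necessity

%ΔQ = (993.5 − 979.3)/[( 979.3 + 993.5)/2] = 14.2/986.4 = 0.014395…
%ΔIncome = (27020 − 25400)/[( 25400 + 27020)/2] = 1620/26210 = 0.061808…
E_income = (14.2/986.4) / (1620/26210) = 0.2329…
0 < E_income < 1 ⇒ normal good, necessity.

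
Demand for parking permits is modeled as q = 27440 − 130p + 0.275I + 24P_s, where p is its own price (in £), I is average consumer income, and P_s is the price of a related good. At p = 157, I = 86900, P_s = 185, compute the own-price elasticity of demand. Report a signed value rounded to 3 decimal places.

At the given values, q = 27440 − 130(157) + 0.275(86900) + 24(185) = 35367.5.
∂q/∂p = −130.
E = (-130) × (157/35367.5) = -0.57708…

-0.577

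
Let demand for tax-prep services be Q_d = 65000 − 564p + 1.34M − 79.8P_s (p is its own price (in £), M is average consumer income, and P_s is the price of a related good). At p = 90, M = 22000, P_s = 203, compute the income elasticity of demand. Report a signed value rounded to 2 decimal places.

At the given values, Q_d = 65000 − 564(90) + 1.34(22000) − 79.8(203) = 27520.6.
∂Q_d/∂M = 1.34.
E = (1.34) × (22000/27520.6) = 1.0711…

1.07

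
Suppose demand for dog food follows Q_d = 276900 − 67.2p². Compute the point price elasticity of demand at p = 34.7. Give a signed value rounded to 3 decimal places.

dQ_d/dp = −2·67.2·p = -4663.68. At p = 34.7, Q_d = 195985.152.
Ed = (dQ_d/dp)·(p/Q_d) = (-4663.68) × (34.7/195985.152) = -0.82572…

-0.826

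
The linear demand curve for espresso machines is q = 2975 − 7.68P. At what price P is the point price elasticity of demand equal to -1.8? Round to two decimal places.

Ed = −7.68P/(2975 − 7.68P). Set this equal to -1.8:
7.68P = 1.8·(2975 − 7.68P) ⇒ 7.68P(1 + 1.8) = 1.8·2975
P = 1.8·2975 / (7.68·2.8) = 249.0234…

249.02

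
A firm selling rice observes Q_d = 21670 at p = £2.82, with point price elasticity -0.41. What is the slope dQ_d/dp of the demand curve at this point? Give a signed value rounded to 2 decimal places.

Ed = (dQ_d/dp)·(p/Q_d) ⇒ dQ_d/dp = Ed·Q_d/p = (-0.41)·21670/2.82 = -3150.6028…

-3150.60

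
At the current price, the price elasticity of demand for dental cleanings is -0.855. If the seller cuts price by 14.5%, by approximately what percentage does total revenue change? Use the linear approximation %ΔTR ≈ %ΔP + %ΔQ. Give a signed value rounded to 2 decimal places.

%ΔQ ≈ Ed × %ΔP = (-0.855) × (-14.5%) = +12.3975%
%ΔTR ≈ %ΔP + %ΔQ = (-14.5%) + (+12.3975%) = -2.1025%

-2.10%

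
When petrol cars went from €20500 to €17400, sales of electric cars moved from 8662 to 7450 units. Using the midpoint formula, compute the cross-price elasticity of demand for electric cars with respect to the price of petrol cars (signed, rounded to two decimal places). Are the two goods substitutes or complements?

0.92; substitutes

%ΔQ_{electric cars} = (7450 − 8662)/avg = -1212/8056 = -0.150446…
%ΔP_{petrol cars} = (17400 − 20500)/avg = -3100/18950 = -0.163588…
E_cross = (-1212/8056) / (-3100/18950) = 0.9196…
E_cross > 0 ⇒ the goods are substitutes.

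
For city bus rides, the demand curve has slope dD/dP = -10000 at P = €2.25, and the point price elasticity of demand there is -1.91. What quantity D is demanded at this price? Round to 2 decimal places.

Ed = (dD/dP)·(P/D) ⇒ D = (dD/dP)·P/Ed = (-10000)·2.25/(-1.91) = 11780.1047…

11780.10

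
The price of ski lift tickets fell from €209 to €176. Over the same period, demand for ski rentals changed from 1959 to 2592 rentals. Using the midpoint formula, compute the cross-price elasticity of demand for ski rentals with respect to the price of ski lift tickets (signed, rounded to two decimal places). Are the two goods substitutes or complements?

-1.62; complements

%ΔQ_{ski rentals} = (2592 − 1959)/avg = 633/2275.5 = 0.278180…
%ΔP_{ski lift tickets} = (176 − 209)/avg = -33/192.5 = -0.171428…
E_cross = (633/2275.5) / (-33/192.5) = -1.6227…
E_cross < 0 ⇒ the goods are complements.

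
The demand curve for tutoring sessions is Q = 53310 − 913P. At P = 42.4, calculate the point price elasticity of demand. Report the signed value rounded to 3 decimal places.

dQ/dP = −913. At P = 42.4, Q = 53310 − 913(42.4) = 14598.8.
Ed = (dQ/dP)·(P/Q) = −913 × (42.4/14598.8) = -2.65167…

-2.652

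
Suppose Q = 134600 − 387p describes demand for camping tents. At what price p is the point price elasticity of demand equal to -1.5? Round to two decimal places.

208.68

Ed = −387p/(134600 − 387p). Set this equal to -1.5:
387p = 1.5·(134600 − 387p) ⇒ 387p(1 + 1.5) = 1.5·134600
p = 1.5·134600 / (387·2.5) = 208.6821…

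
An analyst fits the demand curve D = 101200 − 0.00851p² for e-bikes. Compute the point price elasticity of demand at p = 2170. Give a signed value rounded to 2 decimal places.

dD/dp = −2·0.00851·p = -36.9334. At p = 2170, D = 61127.261.
Ed = (dD/dp)·(p/D) = (-36.9334) × (2170/61127.261) = -1.3111…

-1.31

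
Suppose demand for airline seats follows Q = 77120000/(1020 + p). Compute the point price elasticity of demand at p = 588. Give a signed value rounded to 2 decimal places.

-0.37

dQ/dp = −77120000/(1020 + p)² = -29.826. At p = 588, Q = 47960.2.
Ed = (dQ/dp)·(p/Q) = (-29.826) × (588/47960.2) = -0.3656…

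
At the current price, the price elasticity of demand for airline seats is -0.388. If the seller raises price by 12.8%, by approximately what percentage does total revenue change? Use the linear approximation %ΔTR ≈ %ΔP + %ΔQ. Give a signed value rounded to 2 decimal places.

+7.83%

%ΔQ ≈ Ed × %ΔP = (-0.388) × (+12.8%) = -4.9664%
%ΔTR ≈ %ΔP + %ΔQ = (+12.8%) + (-4.9664%) = +7.8336%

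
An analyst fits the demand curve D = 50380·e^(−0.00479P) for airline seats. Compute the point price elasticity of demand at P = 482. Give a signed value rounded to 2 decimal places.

-2.31

dD/dP = −0.00479·D = -23.983. At P = 482, D = 5006.89.
Ed = (dD/dP)·(P/D) = (-23.983) × (482/5006.89) = -2.3087…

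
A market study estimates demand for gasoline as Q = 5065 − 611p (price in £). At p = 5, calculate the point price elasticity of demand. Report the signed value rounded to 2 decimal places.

-1.52

dQ/dp = −611. At p = 5, Q = 5065 − 611(5) = 2010.
Ed = (dQ/dp)·(p/Q) = −611 × (5/2010) = -1.5199…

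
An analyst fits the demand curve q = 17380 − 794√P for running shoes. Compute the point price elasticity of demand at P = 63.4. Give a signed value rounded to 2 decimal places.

dq/dP = −794/(2√P) = -49.8593. At P = 63.4, q = 11057.8.
Ed = (dq/dP)·(P/q) = (-49.8593) × (63.4/11057.8) = -0.2858…

-0.29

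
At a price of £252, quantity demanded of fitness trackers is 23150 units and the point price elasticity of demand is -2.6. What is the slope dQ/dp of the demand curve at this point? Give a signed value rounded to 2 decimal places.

-238.85

Ed = (dQ/dp)·(p/Q) ⇒ dQ/dp = Ed·Q/p = (-2.6)·23150/252 = -238.8492…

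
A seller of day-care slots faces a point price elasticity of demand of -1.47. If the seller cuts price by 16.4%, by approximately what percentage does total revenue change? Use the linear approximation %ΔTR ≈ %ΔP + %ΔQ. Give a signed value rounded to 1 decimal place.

+7.7%

%ΔQ ≈ Ed × %ΔP = (-1.47) × (-16.4%) = +24.1080%
%ΔTR ≈ %ΔP + %ΔQ = (-16.4%) + (+24.1080%) = +7.7080%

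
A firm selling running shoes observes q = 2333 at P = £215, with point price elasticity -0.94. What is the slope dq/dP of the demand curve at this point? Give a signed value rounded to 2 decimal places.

-10.20

Ed = (dq/dP)·(P/q) ⇒ dq/dP = Ed·q/P = (-0.94)·2333/215 = -10.2000…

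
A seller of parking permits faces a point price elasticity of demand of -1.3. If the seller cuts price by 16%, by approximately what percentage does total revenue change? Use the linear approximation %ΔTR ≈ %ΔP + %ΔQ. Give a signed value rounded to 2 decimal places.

+4.80%

%ΔQ ≈ Ed × %ΔP = (-1.3) × (-16%) = +20.8000%
%ΔTR ≈ %ΔP + %ΔQ = (-16%) + (+20.8000%) = +4.8000%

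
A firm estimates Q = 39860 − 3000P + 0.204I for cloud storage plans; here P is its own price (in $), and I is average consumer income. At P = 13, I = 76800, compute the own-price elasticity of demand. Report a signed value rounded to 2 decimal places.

-2.36

At the given values, Q = 39860 − 3000(13) + 0.204(76800) = 16527.2.
∂Q/∂P = −3000.
E = (-3000) × (13/16527.2) = -2.3597…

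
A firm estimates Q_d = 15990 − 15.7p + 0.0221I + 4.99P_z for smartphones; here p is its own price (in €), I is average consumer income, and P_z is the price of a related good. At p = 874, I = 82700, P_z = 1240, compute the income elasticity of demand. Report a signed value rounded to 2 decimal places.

At the given values, Q_d = 15990 − 15.7(874) + 0.0221(82700) + 4.99(1240) = 10283.47.
∂Q_d/∂I = 0.0221.
E = (0.0221) × (82700/10283.47) = 0.1777…

0.18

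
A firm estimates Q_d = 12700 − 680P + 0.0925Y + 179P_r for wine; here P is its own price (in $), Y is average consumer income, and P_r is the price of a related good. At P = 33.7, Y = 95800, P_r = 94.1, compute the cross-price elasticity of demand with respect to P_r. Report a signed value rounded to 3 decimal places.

1.087

At the given values, Q_d = 12700 − 680(33.7) + 0.0925(95800) + 179(94.1) = 15489.4.
∂Q_d/∂P_r = 179.
E = (179) × (94.1/15489.4) = 1.08744…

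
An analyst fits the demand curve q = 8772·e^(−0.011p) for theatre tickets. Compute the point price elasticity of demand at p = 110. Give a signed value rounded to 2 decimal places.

dq/dp = −0.011·q = -28.7737. At p = 110, q = 2615.79.
Ed = (dq/dp)·(p/q) = (-28.7737) × (110/2615.79) = -1.21

-1.21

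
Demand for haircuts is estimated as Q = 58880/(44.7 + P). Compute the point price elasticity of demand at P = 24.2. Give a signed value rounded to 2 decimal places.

dQ/dP = −58880/(44.7 + P)² = -12.4031. At P = 24.2, Q = 854.572.
Ed = (dQ/dP)·(P/Q) = (-12.4031) × (24.2/854.572) = -0.3512…

-0.35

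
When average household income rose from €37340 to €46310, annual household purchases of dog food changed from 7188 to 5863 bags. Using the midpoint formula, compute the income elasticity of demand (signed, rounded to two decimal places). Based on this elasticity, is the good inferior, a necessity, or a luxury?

-0.95; inferior

%ΔQ = (5863 − 7188)/[( 7188 + 5863)/2] = -1325/6525.5 = -0.203049…
%ΔIncome = (46310 − 37340)/[( 37340 + 46310)/2] = 8970/41825 = 0.214465…
E_income = (-1325/6525.5) / (8970/41825) = -0.9467…
E_income < 0 ⇒ inferior good.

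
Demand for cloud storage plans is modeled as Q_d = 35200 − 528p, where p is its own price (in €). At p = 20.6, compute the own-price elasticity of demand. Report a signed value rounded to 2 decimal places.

-0.45

At the given values, Q_d = 35200 − 528(20.6) = 24323.2.
∂Q_d/∂p = −528.
E = (-528) × (20.6/24323.2) = -0.4471…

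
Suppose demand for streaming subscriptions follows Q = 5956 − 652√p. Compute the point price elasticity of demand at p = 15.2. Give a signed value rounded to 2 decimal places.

dQ/dp = −652/(2√p) = -83.6172. At p = 15.2, Q = 3414.04.
Ed = (dQ/dp)·(p/Q) = (-83.6172) × (15.2/3414.04) = -0.3722…

-0.37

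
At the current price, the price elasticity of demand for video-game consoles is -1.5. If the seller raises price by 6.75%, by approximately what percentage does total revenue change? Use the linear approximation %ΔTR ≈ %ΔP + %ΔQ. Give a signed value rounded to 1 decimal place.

-3.4%

%ΔQ ≈ Ed × %ΔP = (-1.5) × (+6.75%) = -10.1250%
%ΔTR ≈ %ΔP + %ΔQ = (+6.75%) + (-10.1250%) = -3.3750%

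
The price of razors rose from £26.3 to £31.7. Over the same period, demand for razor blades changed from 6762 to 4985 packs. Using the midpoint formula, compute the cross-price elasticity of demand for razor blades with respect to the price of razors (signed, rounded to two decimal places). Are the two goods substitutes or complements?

%ΔQ_{razor blades} = (4985 − 6762)/avg = -1777/5873.5 = -0.302545…
%ΔP_{razors} = (31.7 − 26.3)/avg = 5.4/29 = 0.186206…
E_cross = (-1777/5873.5) / (5.4/29) = -1.6247…
E_cross < 0 ⇒ the goods are complements.

-1.62; complements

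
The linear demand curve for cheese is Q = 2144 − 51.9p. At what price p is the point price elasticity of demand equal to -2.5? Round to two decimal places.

29.51

Ed = −51.9p/(2144 − 51.9p). Set this equal to -2.5:
51.9p = 2.5·(2144 − 51.9p) ⇒ 51.9p(1 + 2.5) = 2.5·2144
p = 2.5·2144 / (51.9·3.5) = 29.5072…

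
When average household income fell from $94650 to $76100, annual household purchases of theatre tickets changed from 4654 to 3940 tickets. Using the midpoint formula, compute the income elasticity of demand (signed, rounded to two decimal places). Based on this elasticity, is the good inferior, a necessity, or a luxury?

0.76; necessity

%ΔQ = (3940 − 4654)/[( 4654 + 3940)/2] = -714/4297 = -0.166162…
%ΔIncome = (76100 − 94650)/[( 94650 + 76100)/2] = -18550/85375 = -0.217276…
E_income = (-714/4297) / (-18550/85375) = 0.7647…
0 < E_income < 1 ⇒ normal good, necessity.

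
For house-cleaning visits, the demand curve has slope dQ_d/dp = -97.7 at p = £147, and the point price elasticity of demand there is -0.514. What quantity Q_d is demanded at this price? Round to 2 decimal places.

27941.44

Ed = (dQ_d/dp)·(p/Q_d) ⇒ Q_d = (dQ_d/dp)·p/Ed = (-97.7)·147/(-0.514) = 27941.4396…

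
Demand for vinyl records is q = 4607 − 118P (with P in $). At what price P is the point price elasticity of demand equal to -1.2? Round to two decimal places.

Ed = −118P/(4607 − 118P). Set this equal to -1.2:
118P = 1.2·(4607 − 118P) ⇒ 118P(1 + 1.2) = 1.2·4607
P = 1.2·4607 / (118·2.2) = 21.2958…

21.30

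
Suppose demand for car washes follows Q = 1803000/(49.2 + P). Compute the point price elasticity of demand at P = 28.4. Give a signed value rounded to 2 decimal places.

dQ/dP = −1803000/(49.2 + P)² = -299.414. At P = 28.4, Q = 23234.5.
Ed = (dQ/dP)·(P/Q) = (-299.414) × (28.4/23234.5) = -0.3659…

-0.37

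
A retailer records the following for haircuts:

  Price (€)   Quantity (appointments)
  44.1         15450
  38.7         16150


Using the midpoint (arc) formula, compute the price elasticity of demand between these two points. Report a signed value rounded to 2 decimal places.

%ΔQ = (16150 − 15450) / [(15450 + 16150)/2] = 700/15800 = 0.044303…
%ΔP = (38.7 − 44.1) / [(44.1 + 38.7)/2] = -5.4/41.4 = -0.130434…
Arc Ed = %ΔQ / %ΔP = (700/15800) / (-5.4/41.4) = -0.3396…

-0.34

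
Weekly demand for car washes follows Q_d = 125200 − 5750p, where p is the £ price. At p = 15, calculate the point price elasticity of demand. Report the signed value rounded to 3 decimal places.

-2.214

dQ_d/dp = −5750. At p = 15, Q_d = 125200 − 5750(15) = 38950.
Ed = (dQ_d/dp)·(p/Q_d) = −5750 × (15/38950) = -2.21437…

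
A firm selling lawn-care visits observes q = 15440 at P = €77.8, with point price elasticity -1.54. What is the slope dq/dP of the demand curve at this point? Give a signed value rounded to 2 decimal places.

-305.62

Ed = (dq/dP)·(P/q) ⇒ dq/dP = Ed·q/P = (-1.54)·15440/77.8 = -305.6246…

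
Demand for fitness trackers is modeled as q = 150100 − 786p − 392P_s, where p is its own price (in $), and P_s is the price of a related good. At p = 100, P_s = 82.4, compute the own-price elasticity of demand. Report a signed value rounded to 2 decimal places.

-2.01

At the given values, q = 150100 − 786(100) − 392(82.4) = 39199.2.
∂q/∂p = −786.
E = (-786) × (100/39199.2) = -2.0051…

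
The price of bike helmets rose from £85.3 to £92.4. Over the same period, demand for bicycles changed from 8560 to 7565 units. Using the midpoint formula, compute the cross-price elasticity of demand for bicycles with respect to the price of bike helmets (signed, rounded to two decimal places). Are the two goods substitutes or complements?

%ΔQ_{bicycles} = (7565 − 8560)/avg = -995/8062.5 = -0.123410…
%ΔP_{bike helmets} = (92.4 − 85.3)/avg = 7.1/88.85 = 0.079909…
E_cross = (-995/8062.5) / (7.1/88.85) = -1.5443…
E_cross < 0 ⇒ the goods are complements.

-1.54; complements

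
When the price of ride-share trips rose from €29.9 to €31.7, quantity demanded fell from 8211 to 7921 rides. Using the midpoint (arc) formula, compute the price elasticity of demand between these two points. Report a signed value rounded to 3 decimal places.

%ΔQ = (7921 − 8211) / [(8211 + 7921)/2] = -290/8066 = -0.035953…
%ΔP = (31.7 − 29.9) / [(29.9 + 31.7)/2] = 1.8/30.8 = 0.058441…
Arc Ed = %ΔQ / %ΔP = (-290/8066) / (1.8/30.8) = -0.61520…

-0.615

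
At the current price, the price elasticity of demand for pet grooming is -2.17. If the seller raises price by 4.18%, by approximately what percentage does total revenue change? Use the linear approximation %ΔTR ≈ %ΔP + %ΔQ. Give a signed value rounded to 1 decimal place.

%ΔQ ≈ Ed × %ΔP = (-2.17) × (+4.18%) = -9.0706%
%ΔTR ≈ %ΔP + %ΔQ = (+4.18%) + (-9.0706%) = -4.8906%

-4.9%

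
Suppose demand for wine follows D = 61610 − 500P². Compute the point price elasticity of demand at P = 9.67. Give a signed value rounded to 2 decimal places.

dD/dP = −2·500·P = -9670. At P = 9.67, D = 14855.55.
Ed = (dD/dP)·(P/D) = (-9670) × (9.67/14855.55) = -6.2945…

-6.29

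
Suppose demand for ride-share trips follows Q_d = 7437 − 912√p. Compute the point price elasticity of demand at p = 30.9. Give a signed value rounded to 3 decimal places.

dQ_d/dp = −912/(2√p) = -82.0324. At p = 30.9, Q_d = 2367.4.
Ed = (dQ_d/dp)·(p/Q_d) = (-82.0324) × (30.9/2367.4) = -1.07071…

-1.071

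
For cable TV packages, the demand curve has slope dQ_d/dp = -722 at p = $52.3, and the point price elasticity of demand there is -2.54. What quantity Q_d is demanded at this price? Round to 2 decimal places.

Ed = (dQ_d/dp)·(p/Q_d) ⇒ Q_d = (dQ_d/dp)·p/Ed = (-722)·52.3/(-2.54) = 14866.3779…

14866.38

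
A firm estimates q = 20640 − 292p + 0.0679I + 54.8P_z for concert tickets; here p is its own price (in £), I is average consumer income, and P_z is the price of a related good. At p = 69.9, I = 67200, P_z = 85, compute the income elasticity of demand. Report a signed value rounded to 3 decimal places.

0.483

At the given values, q = 20640 − 292(69.9) + 0.0679(67200) + 54.8(85) = 9450.08.
∂q/∂I = 0.0679.
E = (0.0679) × (67200/9450.08) = 0.48284…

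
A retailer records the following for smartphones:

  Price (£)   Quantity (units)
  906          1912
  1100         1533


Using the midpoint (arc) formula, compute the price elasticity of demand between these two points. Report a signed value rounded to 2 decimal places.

-1.14

%ΔQ = (1533 − 1912) / [(1912 + 1533)/2] = -379/1722.5 = -0.220029…
%ΔP = (1100 − 906) / [(906 + 1100)/2] = 194/1003 = 0.193419…
Arc Ed = %ΔQ / %ΔP = (-379/1722.5) / (194/1003) = -1.1375…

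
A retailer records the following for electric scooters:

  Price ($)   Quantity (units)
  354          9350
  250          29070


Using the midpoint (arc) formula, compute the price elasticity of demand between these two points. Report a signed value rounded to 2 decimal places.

-2.98

%ΔQ = (29070 − 9350) / [(9350 + 29070)/2] = 19720/19210 = 1.026548…
%ΔP = (250 − 354) / [(354 + 250)/2] = -104/302 = -0.344370…
Arc Ed = %ΔQ / %ΔP = (19720/19210) / (-104/302) = -2.9809…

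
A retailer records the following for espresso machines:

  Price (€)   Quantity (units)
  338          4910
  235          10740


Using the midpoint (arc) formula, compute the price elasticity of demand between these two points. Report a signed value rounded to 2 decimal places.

%ΔQ = (10740 − 4910) / [(4910 + 10740)/2] = 5830/7825 = 0.745047…
%ΔP = (235 − 338) / [(338 + 235)/2] = -103/286.5 = -0.359511…
Arc Ed = %ΔQ / %ΔP = (5830/7825) / (-103/286.5) = -2.0723…

-2.07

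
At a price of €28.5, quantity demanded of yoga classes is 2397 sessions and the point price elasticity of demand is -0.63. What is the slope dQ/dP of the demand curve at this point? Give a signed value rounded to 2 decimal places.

-52.99

Ed = (dQ/dP)·(P/Q) ⇒ dQ/dP = Ed·Q/P = (-0.63)·2397/28.5 = -52.9863…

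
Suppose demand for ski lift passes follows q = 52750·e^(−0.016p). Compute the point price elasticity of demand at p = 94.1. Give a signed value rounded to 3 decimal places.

dq/dp = −0.016·q = -187.27. At p = 94.1, q = 11704.4.
Ed = (dq/dp)·(p/q) = (-187.27) × (94.1/11704.4) = -1.5056

-1.506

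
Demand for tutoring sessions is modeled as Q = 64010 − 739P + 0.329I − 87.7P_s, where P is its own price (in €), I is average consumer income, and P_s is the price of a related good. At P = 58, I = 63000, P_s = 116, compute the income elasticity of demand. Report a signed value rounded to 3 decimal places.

At the given values, Q = 64010 − 739(58) + 0.329(63000) − 87.7(116) = 31701.8.
∂Q/∂I = 0.329.
E = (0.329) × (63000/31701.8) = 0.65381…

0.654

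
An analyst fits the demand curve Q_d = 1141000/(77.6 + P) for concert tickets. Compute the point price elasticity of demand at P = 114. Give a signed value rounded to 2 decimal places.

dQ_d/dP = −1141000/(77.6 + P)² = -31.081. At P = 114, Q_d = 5955.11.
Ed = (dQ_d/dP)·(P/Q_d) = (-31.081) × (114/5955.11) = -0.5949…

-0.59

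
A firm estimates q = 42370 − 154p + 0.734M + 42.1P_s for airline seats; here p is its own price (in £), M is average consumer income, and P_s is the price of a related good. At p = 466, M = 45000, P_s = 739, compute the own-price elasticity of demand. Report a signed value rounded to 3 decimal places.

At the given values, q = 42370 − 154(466) + 0.734(45000) + 42.1(739) = 34747.9.
∂q/∂p = −154.
E = (-154) × (466/34747.9) = -2.06527…

-2.065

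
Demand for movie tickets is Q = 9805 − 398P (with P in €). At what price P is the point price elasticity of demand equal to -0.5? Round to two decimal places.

8.21

Ed = −398P/(9805 − 398P). Set this equal to -0.5:
398P = 0.5·(9805 − 398P) ⇒ 398P(1 + 0.5) = 0.5·9805
P = 0.5·9805 / (398·1.5) = 8.2118…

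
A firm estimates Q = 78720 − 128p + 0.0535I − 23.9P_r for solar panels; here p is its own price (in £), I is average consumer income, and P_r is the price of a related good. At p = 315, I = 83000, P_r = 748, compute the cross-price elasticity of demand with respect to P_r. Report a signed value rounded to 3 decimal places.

At the given values, Q = 78720 − 128(315) + 0.0535(83000) − 23.9(748) = 24963.3.
∂Q/∂P_r = -23.9.
E = (-23.9) × (748/24963.3) = -0.71613…

-0.716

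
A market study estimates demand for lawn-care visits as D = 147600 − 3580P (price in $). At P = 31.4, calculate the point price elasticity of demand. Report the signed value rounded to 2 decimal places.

-3.19

dD/dP = −3580. At P = 31.4, D = 147600 − 3580(31.4) = 35188.
Ed = (dD/dP)·(P/D) = −3580 × (31.4/35188) = -3.1946…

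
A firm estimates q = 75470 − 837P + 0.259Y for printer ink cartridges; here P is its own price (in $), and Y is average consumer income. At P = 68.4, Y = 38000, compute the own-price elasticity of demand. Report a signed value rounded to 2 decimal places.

At the given values, q = 75470 − 837(68.4) + 0.259(38000) = 28061.2.
∂q/∂P = −837.
E = (-837) × (68.4/28061.2) = -2.0402…

-2.04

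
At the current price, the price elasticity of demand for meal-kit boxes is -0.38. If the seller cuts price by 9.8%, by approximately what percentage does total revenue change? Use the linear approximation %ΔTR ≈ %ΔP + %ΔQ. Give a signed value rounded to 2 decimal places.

-6.08%

%ΔQ ≈ Ed × %ΔP = (-0.38) × (-9.8%) = +3.7240%
%ΔTR ≈ %ΔP + %ΔQ = (-9.8%) + (+3.7240%) = -6.0760%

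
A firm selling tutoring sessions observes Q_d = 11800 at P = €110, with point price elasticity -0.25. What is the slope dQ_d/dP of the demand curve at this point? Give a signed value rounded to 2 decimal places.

Ed = (dQ_d/dP)·(P/Q_d) ⇒ dQ_d/dP = Ed·Q_d/P = (-0.25)·11800/110 = -26.8181…

-26.82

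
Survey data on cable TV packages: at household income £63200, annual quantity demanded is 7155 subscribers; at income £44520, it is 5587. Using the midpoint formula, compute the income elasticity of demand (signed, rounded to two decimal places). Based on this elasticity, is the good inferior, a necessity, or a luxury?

0.71; necessity

%ΔQ = (5587 − 7155)/[( 7155 + 5587)/2] = -1568/6371 = -0.246115…
%ΔIncome = (44520 − 63200)/[( 63200 + 44520)/2] = -18680/53860 = -0.346825…
E_income = (-1568/6371) / (-18680/53860) = 0.7096…
0 < E_income < 1 ⇒ normal good, necessity.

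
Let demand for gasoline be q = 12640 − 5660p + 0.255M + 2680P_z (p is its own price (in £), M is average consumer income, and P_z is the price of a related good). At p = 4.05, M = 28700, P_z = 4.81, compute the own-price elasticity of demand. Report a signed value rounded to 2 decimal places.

-2.31

At the given values, q = 12640 − 5660(4.05) + 0.255(28700) + 2680(4.81) = 9926.3.
∂q/∂p = −5660.
E = (-5660) × (4.05/9926.3) = -2.3093…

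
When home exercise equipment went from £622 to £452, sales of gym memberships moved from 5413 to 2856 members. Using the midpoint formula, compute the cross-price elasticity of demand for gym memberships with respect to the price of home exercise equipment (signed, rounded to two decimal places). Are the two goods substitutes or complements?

%ΔQ_{gym memberships} = (2856 − 5413)/avg = -2557/4134.5 = -0.618454…
%ΔP_{home exercise equipment} = (452 − 622)/avg = -170/537 = -0.316573…
E_cross = (-2557/4134.5) / (-170/537) = 1.9535…
E_cross > 0 ⇒ the goods are substitutes.

1.95; substitutes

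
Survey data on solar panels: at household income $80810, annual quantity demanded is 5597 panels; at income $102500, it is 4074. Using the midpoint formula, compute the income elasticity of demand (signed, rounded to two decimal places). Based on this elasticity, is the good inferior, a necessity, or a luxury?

-1.33; inferior

%ΔQ = (4074 − 5597)/[( 5597 + 4074)/2] = -1523/4835.5 = -0.314962…
%ΔIncome = (102500 − 80810)/[( 80810 + 102500)/2] = 21690/91655 = 0.236648…
E_income = (-1523/4835.5) / (21690/91655) = -1.3309…
E_income < 0 ⇒ inferior good.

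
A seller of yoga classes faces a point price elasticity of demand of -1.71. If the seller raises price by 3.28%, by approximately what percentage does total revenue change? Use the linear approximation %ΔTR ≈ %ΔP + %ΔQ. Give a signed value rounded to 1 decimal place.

-2.3%

%ΔQ ≈ Ed × %ΔP = (-1.71) × (+3.28%) = -5.6088%
%ΔTR ≈ %ΔP + %ΔQ = (+3.28%) + (-5.6088%) = -2.3288%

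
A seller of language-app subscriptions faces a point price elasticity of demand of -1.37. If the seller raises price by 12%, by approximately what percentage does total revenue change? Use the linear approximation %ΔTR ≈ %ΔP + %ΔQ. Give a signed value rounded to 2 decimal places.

%ΔQ ≈ Ed × %ΔP = (-1.37) × (+12%) = -16.4400%
%ΔTR ≈ %ΔP + %ΔQ = (+12%) + (-16.4400%) = -4.4400%

-4.44%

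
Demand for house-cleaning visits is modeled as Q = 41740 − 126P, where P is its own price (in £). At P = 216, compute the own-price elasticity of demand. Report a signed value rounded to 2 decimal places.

At the given values, Q = 41740 − 126(216) = 14524.
∂Q/∂P = −126.
E = (-126) × (216/14524) = -1.8738…

-1.87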